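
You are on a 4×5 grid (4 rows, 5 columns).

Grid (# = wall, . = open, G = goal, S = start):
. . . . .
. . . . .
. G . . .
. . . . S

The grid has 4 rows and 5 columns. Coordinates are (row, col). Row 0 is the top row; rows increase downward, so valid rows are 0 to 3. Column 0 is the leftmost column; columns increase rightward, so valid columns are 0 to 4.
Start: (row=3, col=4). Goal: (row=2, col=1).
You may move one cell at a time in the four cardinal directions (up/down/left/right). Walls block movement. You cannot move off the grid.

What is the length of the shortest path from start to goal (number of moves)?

Answer: Shortest path length: 4

Derivation:
BFS from (row=3, col=4) until reaching (row=2, col=1):
  Distance 0: (row=3, col=4)
  Distance 1: (row=2, col=4), (row=3, col=3)
  Distance 2: (row=1, col=4), (row=2, col=3), (row=3, col=2)
  Distance 3: (row=0, col=4), (row=1, col=3), (row=2, col=2), (row=3, col=1)
  Distance 4: (row=0, col=3), (row=1, col=2), (row=2, col=1), (row=3, col=0)  <- goal reached here
One shortest path (4 moves): (row=3, col=4) -> (row=3, col=3) -> (row=3, col=2) -> (row=3, col=1) -> (row=2, col=1)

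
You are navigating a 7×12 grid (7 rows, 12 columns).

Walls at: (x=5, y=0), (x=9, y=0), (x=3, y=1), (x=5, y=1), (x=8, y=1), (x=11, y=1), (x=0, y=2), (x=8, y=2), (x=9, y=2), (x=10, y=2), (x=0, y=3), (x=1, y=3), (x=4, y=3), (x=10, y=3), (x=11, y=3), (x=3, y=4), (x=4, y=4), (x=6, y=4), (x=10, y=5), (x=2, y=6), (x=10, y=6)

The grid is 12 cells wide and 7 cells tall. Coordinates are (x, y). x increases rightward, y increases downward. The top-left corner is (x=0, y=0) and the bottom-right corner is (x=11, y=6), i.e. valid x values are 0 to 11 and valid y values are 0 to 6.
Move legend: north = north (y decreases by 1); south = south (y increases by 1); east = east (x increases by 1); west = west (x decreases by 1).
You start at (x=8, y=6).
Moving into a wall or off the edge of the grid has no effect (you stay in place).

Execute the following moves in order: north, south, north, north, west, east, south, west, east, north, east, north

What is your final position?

Start: (x=8, y=6)
  north (north): (x=8, y=6) -> (x=8, y=5)
  south (south): (x=8, y=5) -> (x=8, y=6)
  north (north): (x=8, y=6) -> (x=8, y=5)
  north (north): (x=8, y=5) -> (x=8, y=4)
  west (west): (x=8, y=4) -> (x=7, y=4)
  east (east): (x=7, y=4) -> (x=8, y=4)
  south (south): (x=8, y=4) -> (x=8, y=5)
  west (west): (x=8, y=5) -> (x=7, y=5)
  east (east): (x=7, y=5) -> (x=8, y=5)
  north (north): (x=8, y=5) -> (x=8, y=4)
  east (east): (x=8, y=4) -> (x=9, y=4)
  north (north): (x=9, y=4) -> (x=9, y=3)
Final: (x=9, y=3)

Answer: Final position: (x=9, y=3)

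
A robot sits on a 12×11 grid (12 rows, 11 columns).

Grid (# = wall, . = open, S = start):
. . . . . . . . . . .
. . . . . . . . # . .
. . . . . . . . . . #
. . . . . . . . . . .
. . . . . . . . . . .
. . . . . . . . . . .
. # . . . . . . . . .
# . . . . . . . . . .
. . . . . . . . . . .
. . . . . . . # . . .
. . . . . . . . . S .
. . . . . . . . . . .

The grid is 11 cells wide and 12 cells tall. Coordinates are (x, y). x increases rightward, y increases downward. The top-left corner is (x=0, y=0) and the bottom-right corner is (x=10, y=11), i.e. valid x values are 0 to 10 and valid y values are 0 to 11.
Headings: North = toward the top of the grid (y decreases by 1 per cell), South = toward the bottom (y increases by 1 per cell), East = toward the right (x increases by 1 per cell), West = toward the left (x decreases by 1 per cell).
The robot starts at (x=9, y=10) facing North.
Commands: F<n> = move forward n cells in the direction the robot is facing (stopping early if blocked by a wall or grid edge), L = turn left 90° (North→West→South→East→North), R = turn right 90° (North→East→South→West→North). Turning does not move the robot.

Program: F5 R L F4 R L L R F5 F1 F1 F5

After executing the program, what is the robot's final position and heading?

Start: (x=9, y=10), facing North
  F5: move forward 5, now at (x=9, y=5)
  R: turn right, now facing East
  L: turn left, now facing North
  F4: move forward 4, now at (x=9, y=1)
  R: turn right, now facing East
  L: turn left, now facing North
  L: turn left, now facing West
  R: turn right, now facing North
  F5: move forward 1/5 (blocked), now at (x=9, y=0)
  F1: move forward 0/1 (blocked), now at (x=9, y=0)
  F1: move forward 0/1 (blocked), now at (x=9, y=0)
  F5: move forward 0/5 (blocked), now at (x=9, y=0)
Final: (x=9, y=0), facing North

Answer: Final position: (x=9, y=0), facing North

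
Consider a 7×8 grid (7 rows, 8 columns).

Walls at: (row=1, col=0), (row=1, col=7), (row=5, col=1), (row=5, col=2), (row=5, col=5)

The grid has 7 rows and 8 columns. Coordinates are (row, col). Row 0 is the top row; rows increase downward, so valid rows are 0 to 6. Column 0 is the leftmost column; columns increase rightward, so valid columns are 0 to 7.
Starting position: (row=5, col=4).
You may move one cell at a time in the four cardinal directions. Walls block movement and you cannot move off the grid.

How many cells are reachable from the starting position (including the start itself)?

Answer: Reachable cells: 51

Derivation:
BFS flood-fill from (row=5, col=4):
  Distance 0: (row=5, col=4)
  Distance 1: (row=4, col=4), (row=5, col=3), (row=6, col=4)
  Distance 2: (row=3, col=4), (row=4, col=3), (row=4, col=5), (row=6, col=3), (row=6, col=5)
  Distance 3: (row=2, col=4), (row=3, col=3), (row=3, col=5), (row=4, col=2), (row=4, col=6), (row=6, col=2), (row=6, col=6)
  Distance 4: (row=1, col=4), (row=2, col=3), (row=2, col=5), (row=3, col=2), (row=3, col=6), (row=4, col=1), (row=4, col=7), (row=5, col=6), (row=6, col=1), (row=6, col=7)
  Distance 5: (row=0, col=4), (row=1, col=3), (row=1, col=5), (row=2, col=2), (row=2, col=6), (row=3, col=1), (row=3, col=7), (row=4, col=0), (row=5, col=7), (row=6, col=0)
  Distance 6: (row=0, col=3), (row=0, col=5), (row=1, col=2), (row=1, col=6), (row=2, col=1), (row=2, col=7), (row=3, col=0), (row=5, col=0)
  Distance 7: (row=0, col=2), (row=0, col=6), (row=1, col=1), (row=2, col=0)
  Distance 8: (row=0, col=1), (row=0, col=7)
  Distance 9: (row=0, col=0)
Total reachable: 51 (grid has 51 open cells total)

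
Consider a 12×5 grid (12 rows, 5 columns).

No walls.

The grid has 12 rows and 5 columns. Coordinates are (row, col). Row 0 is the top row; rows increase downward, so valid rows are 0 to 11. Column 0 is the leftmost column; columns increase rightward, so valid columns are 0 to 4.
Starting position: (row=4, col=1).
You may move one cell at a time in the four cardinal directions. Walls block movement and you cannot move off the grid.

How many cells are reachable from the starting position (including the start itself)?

Answer: Reachable cells: 60

Derivation:
BFS flood-fill from (row=4, col=1):
  Distance 0: (row=4, col=1)
  Distance 1: (row=3, col=1), (row=4, col=0), (row=4, col=2), (row=5, col=1)
  Distance 2: (row=2, col=1), (row=3, col=0), (row=3, col=2), (row=4, col=3), (row=5, col=0), (row=5, col=2), (row=6, col=1)
  Distance 3: (row=1, col=1), (row=2, col=0), (row=2, col=2), (row=3, col=3), (row=4, col=4), (row=5, col=3), (row=6, col=0), (row=6, col=2), (row=7, col=1)
  Distance 4: (row=0, col=1), (row=1, col=0), (row=1, col=2), (row=2, col=3), (row=3, col=4), (row=5, col=4), (row=6, col=3), (row=7, col=0), (row=7, col=2), (row=8, col=1)
  Distance 5: (row=0, col=0), (row=0, col=2), (row=1, col=3), (row=2, col=4), (row=6, col=4), (row=7, col=3), (row=8, col=0), (row=8, col=2), (row=9, col=1)
  Distance 6: (row=0, col=3), (row=1, col=4), (row=7, col=4), (row=8, col=3), (row=9, col=0), (row=9, col=2), (row=10, col=1)
  Distance 7: (row=0, col=4), (row=8, col=4), (row=9, col=3), (row=10, col=0), (row=10, col=2), (row=11, col=1)
  Distance 8: (row=9, col=4), (row=10, col=3), (row=11, col=0), (row=11, col=2)
  Distance 9: (row=10, col=4), (row=11, col=3)
  Distance 10: (row=11, col=4)
Total reachable: 60 (grid has 60 open cells total)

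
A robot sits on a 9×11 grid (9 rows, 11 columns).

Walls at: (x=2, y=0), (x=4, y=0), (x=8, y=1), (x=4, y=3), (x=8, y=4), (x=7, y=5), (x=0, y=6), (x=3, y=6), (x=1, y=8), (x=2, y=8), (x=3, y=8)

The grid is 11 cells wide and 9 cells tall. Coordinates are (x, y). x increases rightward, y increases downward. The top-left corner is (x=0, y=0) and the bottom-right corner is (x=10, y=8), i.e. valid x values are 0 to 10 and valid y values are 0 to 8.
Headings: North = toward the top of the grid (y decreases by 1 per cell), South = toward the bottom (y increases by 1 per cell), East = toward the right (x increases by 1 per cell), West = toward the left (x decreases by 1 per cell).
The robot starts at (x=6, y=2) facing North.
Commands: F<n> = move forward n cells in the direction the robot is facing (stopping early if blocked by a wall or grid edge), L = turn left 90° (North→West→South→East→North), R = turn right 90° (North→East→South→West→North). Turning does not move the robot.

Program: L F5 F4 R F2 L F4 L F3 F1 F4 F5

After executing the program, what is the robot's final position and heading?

Start: (x=6, y=2), facing North
  L: turn left, now facing West
  F5: move forward 5, now at (x=1, y=2)
  F4: move forward 1/4 (blocked), now at (x=0, y=2)
  R: turn right, now facing North
  F2: move forward 2, now at (x=0, y=0)
  L: turn left, now facing West
  F4: move forward 0/4 (blocked), now at (x=0, y=0)
  L: turn left, now facing South
  F3: move forward 3, now at (x=0, y=3)
  F1: move forward 1, now at (x=0, y=4)
  F4: move forward 1/4 (blocked), now at (x=0, y=5)
  F5: move forward 0/5 (blocked), now at (x=0, y=5)
Final: (x=0, y=5), facing South

Answer: Final position: (x=0, y=5), facing South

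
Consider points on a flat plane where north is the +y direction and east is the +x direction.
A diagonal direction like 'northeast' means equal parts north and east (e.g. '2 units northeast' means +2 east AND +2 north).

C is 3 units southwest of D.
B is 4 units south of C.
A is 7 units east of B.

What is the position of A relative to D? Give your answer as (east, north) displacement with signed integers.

Answer: A is at (east=4, north=-7) relative to D.

Derivation:
Place D at the origin (east=0, north=0).
  C is 3 units southwest of D: delta (east=-3, north=-3); C at (east=-3, north=-3).
  B is 4 units south of C: delta (east=+0, north=-4); B at (east=-3, north=-7).
  A is 7 units east of B: delta (east=+7, north=+0); A at (east=4, north=-7).
Therefore A relative to D: (east=4, north=-7).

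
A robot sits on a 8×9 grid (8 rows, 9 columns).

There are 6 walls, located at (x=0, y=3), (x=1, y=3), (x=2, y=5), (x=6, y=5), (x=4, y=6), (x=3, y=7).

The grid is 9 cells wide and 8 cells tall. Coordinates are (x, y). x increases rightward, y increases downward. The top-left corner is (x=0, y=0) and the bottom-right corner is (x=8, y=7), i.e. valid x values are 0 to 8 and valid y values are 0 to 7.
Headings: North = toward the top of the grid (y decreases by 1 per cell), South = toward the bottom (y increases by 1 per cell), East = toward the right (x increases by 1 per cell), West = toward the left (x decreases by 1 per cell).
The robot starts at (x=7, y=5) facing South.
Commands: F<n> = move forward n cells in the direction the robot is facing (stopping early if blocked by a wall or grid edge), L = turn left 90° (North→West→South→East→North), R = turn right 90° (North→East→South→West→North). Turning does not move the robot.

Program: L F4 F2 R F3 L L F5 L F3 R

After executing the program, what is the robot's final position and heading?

Answer: Final position: (x=5, y=2), facing North

Derivation:
Start: (x=7, y=5), facing South
  L: turn left, now facing East
  F4: move forward 1/4 (blocked), now at (x=8, y=5)
  F2: move forward 0/2 (blocked), now at (x=8, y=5)
  R: turn right, now facing South
  F3: move forward 2/3 (blocked), now at (x=8, y=7)
  L: turn left, now facing East
  L: turn left, now facing North
  F5: move forward 5, now at (x=8, y=2)
  L: turn left, now facing West
  F3: move forward 3, now at (x=5, y=2)
  R: turn right, now facing North
Final: (x=5, y=2), facing North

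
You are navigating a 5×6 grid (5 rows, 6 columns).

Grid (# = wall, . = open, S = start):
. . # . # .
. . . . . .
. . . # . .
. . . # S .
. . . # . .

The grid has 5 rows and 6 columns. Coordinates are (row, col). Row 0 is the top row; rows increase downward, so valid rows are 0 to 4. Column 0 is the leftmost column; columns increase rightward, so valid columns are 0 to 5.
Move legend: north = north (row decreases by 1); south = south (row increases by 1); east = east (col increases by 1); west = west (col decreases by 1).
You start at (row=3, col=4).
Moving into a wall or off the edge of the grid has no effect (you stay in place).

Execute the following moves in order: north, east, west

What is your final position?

Start: (row=3, col=4)
  north (north): (row=3, col=4) -> (row=2, col=4)
  east (east): (row=2, col=4) -> (row=2, col=5)
  west (west): (row=2, col=5) -> (row=2, col=4)
Final: (row=2, col=4)

Answer: Final position: (row=2, col=4)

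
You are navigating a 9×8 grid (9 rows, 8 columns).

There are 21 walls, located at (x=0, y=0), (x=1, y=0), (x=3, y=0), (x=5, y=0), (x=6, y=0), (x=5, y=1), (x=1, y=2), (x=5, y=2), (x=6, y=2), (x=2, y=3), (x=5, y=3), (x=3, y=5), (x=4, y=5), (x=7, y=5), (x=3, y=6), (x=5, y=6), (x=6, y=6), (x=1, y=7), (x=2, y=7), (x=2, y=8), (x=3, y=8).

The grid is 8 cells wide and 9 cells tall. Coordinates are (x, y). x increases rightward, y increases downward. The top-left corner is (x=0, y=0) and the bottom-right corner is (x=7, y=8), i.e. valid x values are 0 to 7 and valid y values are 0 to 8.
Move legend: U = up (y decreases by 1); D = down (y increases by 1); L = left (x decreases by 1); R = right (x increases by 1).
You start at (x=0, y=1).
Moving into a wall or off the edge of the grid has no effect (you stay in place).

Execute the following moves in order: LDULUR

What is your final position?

Answer: Final position: (x=1, y=1)

Derivation:
Start: (x=0, y=1)
  L (left): blocked, stay at (x=0, y=1)
  D (down): (x=0, y=1) -> (x=0, y=2)
  U (up): (x=0, y=2) -> (x=0, y=1)
  L (left): blocked, stay at (x=0, y=1)
  U (up): blocked, stay at (x=0, y=1)
  R (right): (x=0, y=1) -> (x=1, y=1)
Final: (x=1, y=1)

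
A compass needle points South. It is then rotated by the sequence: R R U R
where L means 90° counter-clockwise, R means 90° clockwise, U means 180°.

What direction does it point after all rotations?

Start: South
  R (right (90° clockwise)) -> West
  R (right (90° clockwise)) -> North
  U (U-turn (180°)) -> South
  R (right (90° clockwise)) -> West
Final: West

Answer: Final heading: West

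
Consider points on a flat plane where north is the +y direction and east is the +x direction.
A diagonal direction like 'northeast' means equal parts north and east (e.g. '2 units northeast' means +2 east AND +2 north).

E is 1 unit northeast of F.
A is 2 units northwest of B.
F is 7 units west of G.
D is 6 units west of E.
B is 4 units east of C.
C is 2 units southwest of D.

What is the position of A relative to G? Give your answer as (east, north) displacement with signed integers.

Place G at the origin (east=0, north=0).
  F is 7 units west of G: delta (east=-7, north=+0); F at (east=-7, north=0).
  E is 1 unit northeast of F: delta (east=+1, north=+1); E at (east=-6, north=1).
  D is 6 units west of E: delta (east=-6, north=+0); D at (east=-12, north=1).
  C is 2 units southwest of D: delta (east=-2, north=-2); C at (east=-14, north=-1).
  B is 4 units east of C: delta (east=+4, north=+0); B at (east=-10, north=-1).
  A is 2 units northwest of B: delta (east=-2, north=+2); A at (east=-12, north=1).
Therefore A relative to G: (east=-12, north=1).

Answer: A is at (east=-12, north=1) relative to G.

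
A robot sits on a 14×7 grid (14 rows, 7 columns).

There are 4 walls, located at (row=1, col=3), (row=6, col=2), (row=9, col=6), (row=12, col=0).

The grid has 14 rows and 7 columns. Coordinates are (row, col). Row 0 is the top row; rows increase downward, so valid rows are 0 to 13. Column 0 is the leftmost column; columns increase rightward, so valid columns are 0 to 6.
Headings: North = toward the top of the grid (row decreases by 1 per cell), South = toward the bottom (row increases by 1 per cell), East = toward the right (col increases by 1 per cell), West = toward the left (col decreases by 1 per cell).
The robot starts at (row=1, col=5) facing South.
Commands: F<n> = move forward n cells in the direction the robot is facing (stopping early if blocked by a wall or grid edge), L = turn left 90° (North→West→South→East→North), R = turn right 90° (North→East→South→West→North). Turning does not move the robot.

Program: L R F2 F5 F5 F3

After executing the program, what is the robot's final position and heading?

Start: (row=1, col=5), facing South
  L: turn left, now facing East
  R: turn right, now facing South
  F2: move forward 2, now at (row=3, col=5)
  F5: move forward 5, now at (row=8, col=5)
  F5: move forward 5, now at (row=13, col=5)
  F3: move forward 0/3 (blocked), now at (row=13, col=5)
Final: (row=13, col=5), facing South

Answer: Final position: (row=13, col=5), facing South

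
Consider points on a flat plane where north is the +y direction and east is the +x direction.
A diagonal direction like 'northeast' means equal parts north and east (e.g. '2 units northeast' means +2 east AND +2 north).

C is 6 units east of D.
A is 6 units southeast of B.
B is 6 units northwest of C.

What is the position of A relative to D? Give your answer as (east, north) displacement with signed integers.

Answer: A is at (east=6, north=0) relative to D.

Derivation:
Place D at the origin (east=0, north=0).
  C is 6 units east of D: delta (east=+6, north=+0); C at (east=6, north=0).
  B is 6 units northwest of C: delta (east=-6, north=+6); B at (east=0, north=6).
  A is 6 units southeast of B: delta (east=+6, north=-6); A at (east=6, north=0).
Therefore A relative to D: (east=6, north=0).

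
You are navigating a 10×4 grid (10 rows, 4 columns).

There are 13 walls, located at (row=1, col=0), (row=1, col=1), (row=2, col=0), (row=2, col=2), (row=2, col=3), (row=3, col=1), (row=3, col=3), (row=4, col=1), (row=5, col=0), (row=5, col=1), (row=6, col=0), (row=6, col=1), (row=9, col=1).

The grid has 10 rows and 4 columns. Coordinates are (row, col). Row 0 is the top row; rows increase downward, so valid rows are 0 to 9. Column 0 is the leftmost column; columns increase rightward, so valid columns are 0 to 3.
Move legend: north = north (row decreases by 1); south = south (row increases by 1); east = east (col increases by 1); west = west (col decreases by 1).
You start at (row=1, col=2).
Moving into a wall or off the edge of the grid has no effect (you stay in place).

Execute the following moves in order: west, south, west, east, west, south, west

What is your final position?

Start: (row=1, col=2)
  west (west): blocked, stay at (row=1, col=2)
  south (south): blocked, stay at (row=1, col=2)
  west (west): blocked, stay at (row=1, col=2)
  east (east): (row=1, col=2) -> (row=1, col=3)
  west (west): (row=1, col=3) -> (row=1, col=2)
  south (south): blocked, stay at (row=1, col=2)
  west (west): blocked, stay at (row=1, col=2)
Final: (row=1, col=2)

Answer: Final position: (row=1, col=2)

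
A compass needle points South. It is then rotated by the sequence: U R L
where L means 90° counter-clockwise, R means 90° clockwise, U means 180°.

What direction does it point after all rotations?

Start: South
  U (U-turn (180°)) -> North
  R (right (90° clockwise)) -> East
  L (left (90° counter-clockwise)) -> North
Final: North

Answer: Final heading: North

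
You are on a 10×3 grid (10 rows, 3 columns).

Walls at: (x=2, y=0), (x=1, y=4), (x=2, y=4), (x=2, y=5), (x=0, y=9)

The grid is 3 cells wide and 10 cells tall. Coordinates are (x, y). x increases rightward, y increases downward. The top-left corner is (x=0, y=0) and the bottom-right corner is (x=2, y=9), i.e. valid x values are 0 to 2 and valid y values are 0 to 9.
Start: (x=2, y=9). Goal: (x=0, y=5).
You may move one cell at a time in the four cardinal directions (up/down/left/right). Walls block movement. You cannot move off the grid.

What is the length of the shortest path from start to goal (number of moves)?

Answer: Shortest path length: 6

Derivation:
BFS from (x=2, y=9) until reaching (x=0, y=5):
  Distance 0: (x=2, y=9)
  Distance 1: (x=2, y=8), (x=1, y=9)
  Distance 2: (x=2, y=7), (x=1, y=8)
  Distance 3: (x=2, y=6), (x=1, y=7), (x=0, y=8)
  Distance 4: (x=1, y=6), (x=0, y=7)
  Distance 5: (x=1, y=5), (x=0, y=6)
  Distance 6: (x=0, y=5)  <- goal reached here
One shortest path (6 moves): (x=2, y=9) -> (x=1, y=9) -> (x=1, y=8) -> (x=0, y=8) -> (x=0, y=7) -> (x=0, y=6) -> (x=0, y=5)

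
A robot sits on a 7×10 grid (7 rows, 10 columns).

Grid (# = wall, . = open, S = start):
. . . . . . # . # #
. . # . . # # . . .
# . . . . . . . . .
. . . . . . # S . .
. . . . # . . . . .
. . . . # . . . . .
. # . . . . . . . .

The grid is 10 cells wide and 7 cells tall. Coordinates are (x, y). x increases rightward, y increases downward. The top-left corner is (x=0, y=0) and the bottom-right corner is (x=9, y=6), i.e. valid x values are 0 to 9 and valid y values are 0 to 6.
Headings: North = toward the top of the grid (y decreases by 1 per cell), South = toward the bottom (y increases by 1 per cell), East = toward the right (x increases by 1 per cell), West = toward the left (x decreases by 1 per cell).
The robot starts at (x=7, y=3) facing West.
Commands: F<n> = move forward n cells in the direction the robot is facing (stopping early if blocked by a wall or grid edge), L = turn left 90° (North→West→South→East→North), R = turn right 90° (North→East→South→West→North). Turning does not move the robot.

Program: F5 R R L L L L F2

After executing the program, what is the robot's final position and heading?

Answer: Final position: (x=9, y=3), facing East

Derivation:
Start: (x=7, y=3), facing West
  F5: move forward 0/5 (blocked), now at (x=7, y=3)
  R: turn right, now facing North
  R: turn right, now facing East
  L: turn left, now facing North
  L: turn left, now facing West
  L: turn left, now facing South
  L: turn left, now facing East
  F2: move forward 2, now at (x=9, y=3)
Final: (x=9, y=3), facing East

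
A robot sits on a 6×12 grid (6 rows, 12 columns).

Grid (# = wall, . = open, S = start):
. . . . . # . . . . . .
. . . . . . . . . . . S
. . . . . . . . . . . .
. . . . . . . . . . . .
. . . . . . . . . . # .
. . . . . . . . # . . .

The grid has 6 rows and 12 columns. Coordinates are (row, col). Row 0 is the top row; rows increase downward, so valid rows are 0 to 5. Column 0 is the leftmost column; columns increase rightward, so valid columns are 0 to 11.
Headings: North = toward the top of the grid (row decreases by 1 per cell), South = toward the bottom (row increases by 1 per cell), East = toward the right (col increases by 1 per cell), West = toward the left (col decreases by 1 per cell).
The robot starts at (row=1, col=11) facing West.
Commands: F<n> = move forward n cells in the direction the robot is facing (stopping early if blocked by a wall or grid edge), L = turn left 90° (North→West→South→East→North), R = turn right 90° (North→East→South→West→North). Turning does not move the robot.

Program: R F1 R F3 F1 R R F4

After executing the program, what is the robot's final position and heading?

Answer: Final position: (row=0, col=7), facing West

Derivation:
Start: (row=1, col=11), facing West
  R: turn right, now facing North
  F1: move forward 1, now at (row=0, col=11)
  R: turn right, now facing East
  F3: move forward 0/3 (blocked), now at (row=0, col=11)
  F1: move forward 0/1 (blocked), now at (row=0, col=11)
  R: turn right, now facing South
  R: turn right, now facing West
  F4: move forward 4, now at (row=0, col=7)
Final: (row=0, col=7), facing West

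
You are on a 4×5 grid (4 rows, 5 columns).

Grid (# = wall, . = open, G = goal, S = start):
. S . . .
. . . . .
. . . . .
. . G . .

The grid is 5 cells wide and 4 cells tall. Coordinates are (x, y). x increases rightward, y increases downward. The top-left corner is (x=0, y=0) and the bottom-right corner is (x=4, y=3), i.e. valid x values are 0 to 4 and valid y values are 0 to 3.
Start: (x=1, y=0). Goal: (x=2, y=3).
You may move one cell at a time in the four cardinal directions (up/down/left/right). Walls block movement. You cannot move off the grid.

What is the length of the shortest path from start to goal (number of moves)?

Answer: Shortest path length: 4

Derivation:
BFS from (x=1, y=0) until reaching (x=2, y=3):
  Distance 0: (x=1, y=0)
  Distance 1: (x=0, y=0), (x=2, y=0), (x=1, y=1)
  Distance 2: (x=3, y=0), (x=0, y=1), (x=2, y=1), (x=1, y=2)
  Distance 3: (x=4, y=0), (x=3, y=1), (x=0, y=2), (x=2, y=2), (x=1, y=3)
  Distance 4: (x=4, y=1), (x=3, y=2), (x=0, y=3), (x=2, y=3)  <- goal reached here
One shortest path (4 moves): (x=1, y=0) -> (x=2, y=0) -> (x=2, y=1) -> (x=2, y=2) -> (x=2, y=3)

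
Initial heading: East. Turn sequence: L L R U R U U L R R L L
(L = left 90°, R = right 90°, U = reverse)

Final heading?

Start: East
  L (left (90° counter-clockwise)) -> North
  L (left (90° counter-clockwise)) -> West
  R (right (90° clockwise)) -> North
  U (U-turn (180°)) -> South
  R (right (90° clockwise)) -> West
  U (U-turn (180°)) -> East
  U (U-turn (180°)) -> West
  L (left (90° counter-clockwise)) -> South
  R (right (90° clockwise)) -> West
  R (right (90° clockwise)) -> North
  L (left (90° counter-clockwise)) -> West
  L (left (90° counter-clockwise)) -> South
Final: South

Answer: Final heading: South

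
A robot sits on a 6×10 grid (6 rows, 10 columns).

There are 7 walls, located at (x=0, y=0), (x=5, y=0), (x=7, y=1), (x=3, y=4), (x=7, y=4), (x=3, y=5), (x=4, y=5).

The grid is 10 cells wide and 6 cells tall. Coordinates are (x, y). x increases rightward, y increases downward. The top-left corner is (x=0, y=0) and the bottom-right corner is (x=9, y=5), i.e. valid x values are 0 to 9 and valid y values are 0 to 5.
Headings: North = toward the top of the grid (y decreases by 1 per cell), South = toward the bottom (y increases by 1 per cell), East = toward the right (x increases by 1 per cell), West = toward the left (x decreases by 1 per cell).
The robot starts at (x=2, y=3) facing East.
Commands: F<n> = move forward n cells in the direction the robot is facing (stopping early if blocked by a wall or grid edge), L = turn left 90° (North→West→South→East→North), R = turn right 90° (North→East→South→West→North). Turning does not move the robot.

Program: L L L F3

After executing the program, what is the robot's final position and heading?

Answer: Final position: (x=2, y=5), facing South

Derivation:
Start: (x=2, y=3), facing East
  L: turn left, now facing North
  L: turn left, now facing West
  L: turn left, now facing South
  F3: move forward 2/3 (blocked), now at (x=2, y=5)
Final: (x=2, y=5), facing South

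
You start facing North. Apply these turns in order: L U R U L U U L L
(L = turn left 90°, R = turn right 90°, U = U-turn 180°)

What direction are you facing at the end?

Start: North
  L (left (90° counter-clockwise)) -> West
  U (U-turn (180°)) -> East
  R (right (90° clockwise)) -> South
  U (U-turn (180°)) -> North
  L (left (90° counter-clockwise)) -> West
  U (U-turn (180°)) -> East
  U (U-turn (180°)) -> West
  L (left (90° counter-clockwise)) -> South
  L (left (90° counter-clockwise)) -> East
Final: East

Answer: Final heading: East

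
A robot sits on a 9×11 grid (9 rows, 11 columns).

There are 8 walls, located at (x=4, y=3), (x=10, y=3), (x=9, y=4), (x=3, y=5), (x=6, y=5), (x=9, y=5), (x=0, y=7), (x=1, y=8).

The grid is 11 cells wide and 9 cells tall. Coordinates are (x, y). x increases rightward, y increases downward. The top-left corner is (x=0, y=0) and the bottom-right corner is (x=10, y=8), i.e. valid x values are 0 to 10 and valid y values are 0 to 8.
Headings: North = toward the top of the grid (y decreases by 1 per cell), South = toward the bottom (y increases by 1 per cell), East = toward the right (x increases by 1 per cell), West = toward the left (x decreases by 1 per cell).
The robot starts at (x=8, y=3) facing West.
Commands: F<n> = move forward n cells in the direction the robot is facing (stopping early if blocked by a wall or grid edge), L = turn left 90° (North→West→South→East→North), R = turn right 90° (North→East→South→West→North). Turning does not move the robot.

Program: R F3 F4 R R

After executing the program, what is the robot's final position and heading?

Answer: Final position: (x=8, y=0), facing South

Derivation:
Start: (x=8, y=3), facing West
  R: turn right, now facing North
  F3: move forward 3, now at (x=8, y=0)
  F4: move forward 0/4 (blocked), now at (x=8, y=0)
  R: turn right, now facing East
  R: turn right, now facing South
Final: (x=8, y=0), facing South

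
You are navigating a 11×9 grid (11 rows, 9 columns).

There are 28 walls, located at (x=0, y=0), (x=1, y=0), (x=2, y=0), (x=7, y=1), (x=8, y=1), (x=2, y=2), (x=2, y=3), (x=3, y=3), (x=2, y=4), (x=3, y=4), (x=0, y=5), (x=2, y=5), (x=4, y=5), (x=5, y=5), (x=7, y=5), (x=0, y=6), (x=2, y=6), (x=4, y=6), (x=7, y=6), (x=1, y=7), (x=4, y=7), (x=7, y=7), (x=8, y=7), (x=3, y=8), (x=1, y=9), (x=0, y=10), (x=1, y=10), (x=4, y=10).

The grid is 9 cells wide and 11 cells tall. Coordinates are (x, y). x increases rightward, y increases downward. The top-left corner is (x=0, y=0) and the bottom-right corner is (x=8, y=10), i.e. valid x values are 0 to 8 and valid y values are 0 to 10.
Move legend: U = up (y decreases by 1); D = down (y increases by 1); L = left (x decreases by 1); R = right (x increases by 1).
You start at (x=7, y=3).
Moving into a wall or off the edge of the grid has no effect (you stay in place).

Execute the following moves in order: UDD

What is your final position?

Answer: Final position: (x=7, y=4)

Derivation:
Start: (x=7, y=3)
  U (up): (x=7, y=3) -> (x=7, y=2)
  D (down): (x=7, y=2) -> (x=7, y=3)
  D (down): (x=7, y=3) -> (x=7, y=4)
Final: (x=7, y=4)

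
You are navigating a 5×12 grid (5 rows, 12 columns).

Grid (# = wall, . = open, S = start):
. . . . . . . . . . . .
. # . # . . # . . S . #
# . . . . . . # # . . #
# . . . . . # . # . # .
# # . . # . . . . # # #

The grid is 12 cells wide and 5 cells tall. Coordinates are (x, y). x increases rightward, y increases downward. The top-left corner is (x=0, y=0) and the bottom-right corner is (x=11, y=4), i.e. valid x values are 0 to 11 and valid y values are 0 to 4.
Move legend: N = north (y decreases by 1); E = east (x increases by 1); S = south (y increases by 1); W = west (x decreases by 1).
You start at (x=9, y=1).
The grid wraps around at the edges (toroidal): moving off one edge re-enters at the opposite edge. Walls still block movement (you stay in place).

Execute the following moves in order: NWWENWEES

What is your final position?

Answer: Final position: (x=8, y=0)

Derivation:
Start: (x=9, y=1)
  N (north): (x=9, y=1) -> (x=9, y=0)
  W (west): (x=9, y=0) -> (x=8, y=0)
  W (west): (x=8, y=0) -> (x=7, y=0)
  E (east): (x=7, y=0) -> (x=8, y=0)
  N (north): (x=8, y=0) -> (x=8, y=4)
  W (west): (x=8, y=4) -> (x=7, y=4)
  E (east): (x=7, y=4) -> (x=8, y=4)
  E (east): blocked, stay at (x=8, y=4)
  S (south): (x=8, y=4) -> (x=8, y=0)
Final: (x=8, y=0)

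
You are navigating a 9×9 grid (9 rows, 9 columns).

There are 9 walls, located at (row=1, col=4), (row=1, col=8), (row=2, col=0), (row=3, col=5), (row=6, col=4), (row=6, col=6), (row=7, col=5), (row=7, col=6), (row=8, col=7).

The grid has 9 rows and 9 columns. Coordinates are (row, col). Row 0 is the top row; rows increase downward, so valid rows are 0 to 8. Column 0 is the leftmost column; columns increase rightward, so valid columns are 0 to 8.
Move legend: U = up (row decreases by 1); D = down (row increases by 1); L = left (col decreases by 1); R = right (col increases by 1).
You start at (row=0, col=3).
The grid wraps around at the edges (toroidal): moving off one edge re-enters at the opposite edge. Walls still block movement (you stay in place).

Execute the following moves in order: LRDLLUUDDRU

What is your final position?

Start: (row=0, col=3)
  L (left): (row=0, col=3) -> (row=0, col=2)
  R (right): (row=0, col=2) -> (row=0, col=3)
  D (down): (row=0, col=3) -> (row=1, col=3)
  L (left): (row=1, col=3) -> (row=1, col=2)
  L (left): (row=1, col=2) -> (row=1, col=1)
  U (up): (row=1, col=1) -> (row=0, col=1)
  U (up): (row=0, col=1) -> (row=8, col=1)
  D (down): (row=8, col=1) -> (row=0, col=1)
  D (down): (row=0, col=1) -> (row=1, col=1)
  R (right): (row=1, col=1) -> (row=1, col=2)
  U (up): (row=1, col=2) -> (row=0, col=2)
Final: (row=0, col=2)

Answer: Final position: (row=0, col=2)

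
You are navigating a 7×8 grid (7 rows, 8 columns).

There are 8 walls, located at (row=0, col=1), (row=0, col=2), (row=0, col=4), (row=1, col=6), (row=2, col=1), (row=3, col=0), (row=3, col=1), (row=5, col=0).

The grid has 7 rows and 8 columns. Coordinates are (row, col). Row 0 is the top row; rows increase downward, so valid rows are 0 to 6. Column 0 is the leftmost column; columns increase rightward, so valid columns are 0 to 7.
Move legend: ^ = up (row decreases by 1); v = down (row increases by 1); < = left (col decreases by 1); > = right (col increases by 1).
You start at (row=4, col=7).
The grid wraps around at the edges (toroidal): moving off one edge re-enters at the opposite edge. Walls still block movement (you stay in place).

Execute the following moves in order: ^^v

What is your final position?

Answer: Final position: (row=3, col=7)

Derivation:
Start: (row=4, col=7)
  ^ (up): (row=4, col=7) -> (row=3, col=7)
  ^ (up): (row=3, col=7) -> (row=2, col=7)
  v (down): (row=2, col=7) -> (row=3, col=7)
Final: (row=3, col=7)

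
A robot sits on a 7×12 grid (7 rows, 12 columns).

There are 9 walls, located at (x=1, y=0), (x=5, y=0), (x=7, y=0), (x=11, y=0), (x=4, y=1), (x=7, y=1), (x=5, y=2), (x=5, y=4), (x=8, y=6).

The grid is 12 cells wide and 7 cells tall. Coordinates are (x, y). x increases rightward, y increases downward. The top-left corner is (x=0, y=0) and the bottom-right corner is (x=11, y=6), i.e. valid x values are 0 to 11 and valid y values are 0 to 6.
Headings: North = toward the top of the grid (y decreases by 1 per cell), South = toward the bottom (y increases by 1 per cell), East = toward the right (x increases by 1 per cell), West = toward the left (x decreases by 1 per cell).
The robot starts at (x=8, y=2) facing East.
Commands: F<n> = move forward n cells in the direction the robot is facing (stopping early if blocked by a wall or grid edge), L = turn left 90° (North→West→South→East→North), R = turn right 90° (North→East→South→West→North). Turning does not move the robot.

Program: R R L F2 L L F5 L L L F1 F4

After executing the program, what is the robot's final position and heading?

Start: (x=8, y=2), facing East
  R: turn right, now facing South
  R: turn right, now facing West
  L: turn left, now facing South
  F2: move forward 2, now at (x=8, y=4)
  L: turn left, now facing East
  L: turn left, now facing North
  F5: move forward 4/5 (blocked), now at (x=8, y=0)
  L: turn left, now facing West
  L: turn left, now facing South
  L: turn left, now facing East
  F1: move forward 1, now at (x=9, y=0)
  F4: move forward 1/4 (blocked), now at (x=10, y=0)
Final: (x=10, y=0), facing East

Answer: Final position: (x=10, y=0), facing East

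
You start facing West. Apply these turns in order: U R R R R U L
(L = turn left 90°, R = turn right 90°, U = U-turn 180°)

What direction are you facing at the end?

Answer: Final heading: South

Derivation:
Start: West
  U (U-turn (180°)) -> East
  R (right (90° clockwise)) -> South
  R (right (90° clockwise)) -> West
  R (right (90° clockwise)) -> North
  R (right (90° clockwise)) -> East
  U (U-turn (180°)) -> West
  L (left (90° counter-clockwise)) -> South
Final: South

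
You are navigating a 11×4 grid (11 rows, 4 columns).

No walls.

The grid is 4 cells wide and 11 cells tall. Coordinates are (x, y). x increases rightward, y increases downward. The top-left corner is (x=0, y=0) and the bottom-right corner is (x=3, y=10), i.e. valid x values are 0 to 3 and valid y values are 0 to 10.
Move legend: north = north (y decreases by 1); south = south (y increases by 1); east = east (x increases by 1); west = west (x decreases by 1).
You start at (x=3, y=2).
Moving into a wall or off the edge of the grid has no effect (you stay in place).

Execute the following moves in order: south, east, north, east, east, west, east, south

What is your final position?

Start: (x=3, y=2)
  south (south): (x=3, y=2) -> (x=3, y=3)
  east (east): blocked, stay at (x=3, y=3)
  north (north): (x=3, y=3) -> (x=3, y=2)
  east (east): blocked, stay at (x=3, y=2)
  east (east): blocked, stay at (x=3, y=2)
  west (west): (x=3, y=2) -> (x=2, y=2)
  east (east): (x=2, y=2) -> (x=3, y=2)
  south (south): (x=3, y=2) -> (x=3, y=3)
Final: (x=3, y=3)

Answer: Final position: (x=3, y=3)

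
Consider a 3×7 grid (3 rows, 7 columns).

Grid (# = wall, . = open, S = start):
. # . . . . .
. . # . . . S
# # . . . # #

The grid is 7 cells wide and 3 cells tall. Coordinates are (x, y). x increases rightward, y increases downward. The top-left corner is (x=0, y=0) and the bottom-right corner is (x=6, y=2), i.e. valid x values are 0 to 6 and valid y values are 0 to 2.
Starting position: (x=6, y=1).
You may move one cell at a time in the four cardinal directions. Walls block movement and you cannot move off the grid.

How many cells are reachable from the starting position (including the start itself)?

Answer: Reachable cells: 12

Derivation:
BFS flood-fill from (x=6, y=1):
  Distance 0: (x=6, y=1)
  Distance 1: (x=6, y=0), (x=5, y=1)
  Distance 2: (x=5, y=0), (x=4, y=1)
  Distance 3: (x=4, y=0), (x=3, y=1), (x=4, y=2)
  Distance 4: (x=3, y=0), (x=3, y=2)
  Distance 5: (x=2, y=0), (x=2, y=2)
Total reachable: 12 (grid has 15 open cells total)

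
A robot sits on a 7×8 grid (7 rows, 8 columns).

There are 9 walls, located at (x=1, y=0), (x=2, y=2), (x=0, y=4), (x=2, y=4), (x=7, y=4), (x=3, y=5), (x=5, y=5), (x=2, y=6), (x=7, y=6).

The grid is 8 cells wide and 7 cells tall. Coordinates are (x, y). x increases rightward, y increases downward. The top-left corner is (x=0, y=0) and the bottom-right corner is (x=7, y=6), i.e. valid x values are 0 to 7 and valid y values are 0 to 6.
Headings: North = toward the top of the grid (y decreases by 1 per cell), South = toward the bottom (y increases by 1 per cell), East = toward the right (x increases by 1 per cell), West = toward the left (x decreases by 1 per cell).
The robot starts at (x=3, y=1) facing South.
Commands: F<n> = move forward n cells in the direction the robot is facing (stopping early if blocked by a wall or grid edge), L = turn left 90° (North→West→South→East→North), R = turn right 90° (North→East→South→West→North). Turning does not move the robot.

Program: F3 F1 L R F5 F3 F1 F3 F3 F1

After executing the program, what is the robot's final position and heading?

Answer: Final position: (x=3, y=4), facing South

Derivation:
Start: (x=3, y=1), facing South
  F3: move forward 3, now at (x=3, y=4)
  F1: move forward 0/1 (blocked), now at (x=3, y=4)
  L: turn left, now facing East
  R: turn right, now facing South
  F5: move forward 0/5 (blocked), now at (x=3, y=4)
  F3: move forward 0/3 (blocked), now at (x=3, y=4)
  F1: move forward 0/1 (blocked), now at (x=3, y=4)
  F3: move forward 0/3 (blocked), now at (x=3, y=4)
  F3: move forward 0/3 (blocked), now at (x=3, y=4)
  F1: move forward 0/1 (blocked), now at (x=3, y=4)
Final: (x=3, y=4), facing South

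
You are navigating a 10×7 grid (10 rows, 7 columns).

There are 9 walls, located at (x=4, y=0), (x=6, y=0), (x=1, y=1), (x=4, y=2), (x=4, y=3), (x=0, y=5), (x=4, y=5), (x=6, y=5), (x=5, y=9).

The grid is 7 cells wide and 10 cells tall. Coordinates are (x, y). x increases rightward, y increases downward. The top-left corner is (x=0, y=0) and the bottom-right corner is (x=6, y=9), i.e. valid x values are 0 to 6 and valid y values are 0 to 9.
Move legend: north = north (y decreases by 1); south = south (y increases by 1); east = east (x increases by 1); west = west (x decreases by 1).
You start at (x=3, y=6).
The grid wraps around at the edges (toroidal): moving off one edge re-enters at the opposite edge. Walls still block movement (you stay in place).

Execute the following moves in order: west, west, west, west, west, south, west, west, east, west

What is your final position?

Answer: Final position: (x=3, y=7)

Derivation:
Start: (x=3, y=6)
  west (west): (x=3, y=6) -> (x=2, y=6)
  west (west): (x=2, y=6) -> (x=1, y=6)
  west (west): (x=1, y=6) -> (x=0, y=6)
  west (west): (x=0, y=6) -> (x=6, y=6)
  west (west): (x=6, y=6) -> (x=5, y=6)
  south (south): (x=5, y=6) -> (x=5, y=7)
  west (west): (x=5, y=7) -> (x=4, y=7)
  west (west): (x=4, y=7) -> (x=3, y=7)
  east (east): (x=3, y=7) -> (x=4, y=7)
  west (west): (x=4, y=7) -> (x=3, y=7)
Final: (x=3, y=7)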